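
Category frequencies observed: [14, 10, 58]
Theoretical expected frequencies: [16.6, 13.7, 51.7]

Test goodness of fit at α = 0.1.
Chi-square goodness of fit test:
H₀: observed counts match expected distribution
H₁: observed counts differ from expected distribution
df = k - 1 = 2
χ² = Σ(O - E)²/E
   = (14 - 16.6)²/16.6 + (10 - 13.7)²/13.7 + (58 - 51.7)²/51.7
   = 0.407 + 0.999 + 0.768
   = 2.17
p-value = 0.3372

Since p-value > α = 0.1, we fail to reject H₀.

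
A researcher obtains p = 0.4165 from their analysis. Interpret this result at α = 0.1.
Since p = 0.4165 > α = 0.1, fail to reject H₀.
There is insufficient evidence to reject the null hypothesis; the result is not statistically significant at the 0.1 level.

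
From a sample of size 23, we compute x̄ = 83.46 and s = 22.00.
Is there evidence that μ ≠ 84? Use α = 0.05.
One-sample t-test:
H₀: μ = 84
H₁: μ ≠ 84
df = n - 1 = 22
t = (x̄ - μ₀) / (s/√n) = (83.46 - 84) / (22.00/√23) = -0.118
p-value = 0.9074

Since p-value > α = 0.05, we fail to reject H₀.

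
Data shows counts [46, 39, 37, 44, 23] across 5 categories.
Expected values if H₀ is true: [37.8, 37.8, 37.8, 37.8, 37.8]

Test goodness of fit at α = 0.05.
Chi-square goodness of fit test:
H₀: observed counts match expected distribution
H₁: observed counts differ from expected distribution
df = k - 1 = 4
χ² = Σ(O - E)²/E
   = (46 - 37.8)²/37.8 + (39 - 37.8)²/37.8 + (37 - 37.8)²/37.8 + (44 - 37.8)²/37.8 + (23 - 37.8)²/37.8
   = 1.779 + 0.038 + 0.017 + 1.017 + 5.795
   = 8.65
p-value = 0.0706

Since p-value > α = 0.05, we fail to reject H₀.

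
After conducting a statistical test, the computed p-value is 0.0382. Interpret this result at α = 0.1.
Since p = 0.0382 < α = 0.1, reject H₀.
There is sufficient evidence to reject the null hypothesis; the result is statistically significant at the 0.1 level.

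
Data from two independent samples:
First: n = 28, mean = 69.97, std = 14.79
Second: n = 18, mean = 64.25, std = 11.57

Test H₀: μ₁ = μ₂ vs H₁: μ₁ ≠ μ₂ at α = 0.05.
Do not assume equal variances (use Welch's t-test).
Welch's two-sample t-test:
H₀: μ₁ = μ₂
H₁: μ₁ ≠ μ₂
s₁²/n₁ = 14.79²/28 = 7.8123,  s₂²/n₂ = 11.57²/18 = 7.4369
SE = √(s₁²/n₁ + s₂²/n₂) = √(7.8123 + 7.4369) = 3.9050
df (Welch-Satterthwaite) = (s₁²/n₁ + s₂²/n₂)² / [(s₁²/n₁)²/(n₁-1) + (s₂²/n₂)²/(n₂-1)] ≈ 42.17
t = (x̄₁ - x̄₂) / SE = (69.97 - 64.25) / 3.9050 = 5.72 / 3.9050 = 1.465
p-value = 0.1504

Since p-value > α = 0.05, we fail to reject H₀.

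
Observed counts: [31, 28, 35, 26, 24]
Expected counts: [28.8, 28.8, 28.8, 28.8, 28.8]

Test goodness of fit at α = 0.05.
Chi-square goodness of fit test:
H₀: observed counts match expected distribution
H₁: observed counts differ from expected distribution
df = k - 1 = 4
χ² = Σ(O - E)²/E
   = (31 - 28.8)²/28.8 + (28 - 28.8)²/28.8 + (35 - 28.8)²/28.8 + (26 - 28.8)²/28.8 + (24 - 28.8)²/28.8
   = 0.168 + 0.022 + 1.335 + 0.272 + 0.800
   = 2.60
p-value = 0.6273

Since p-value > α = 0.05, we fail to reject H₀.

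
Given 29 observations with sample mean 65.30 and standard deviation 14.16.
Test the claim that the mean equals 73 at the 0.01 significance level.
One-sample t-test:
H₀: μ = 73
H₁: μ ≠ 73
df = n - 1 = 28
t = (x̄ - μ₀) / (s/√n) = (65.30 - 73) / (14.16/√29) = -2.928
p-value = 0.0067

Since p-value < α = 0.01, we reject H₀.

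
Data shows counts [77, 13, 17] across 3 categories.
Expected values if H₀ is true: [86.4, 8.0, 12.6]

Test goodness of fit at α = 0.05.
Chi-square goodness of fit test:
H₀: observed counts match expected distribution
H₁: observed counts differ from expected distribution
df = k - 1 = 2
χ² = Σ(O - E)²/E
   = (77 - 86.4)²/86.4 + (13 - 8.0)²/8.0 + (17 - 12.6)²/12.6
   = 1.023 + 3.125 + 1.537
   = 5.68
p-value = 0.0583

Since p-value > α = 0.05, we fail to reject H₀.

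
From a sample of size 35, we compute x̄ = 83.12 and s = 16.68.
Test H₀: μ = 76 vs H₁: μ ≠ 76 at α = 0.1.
One-sample t-test:
H₀: μ = 76
H₁: μ ≠ 76
df = n - 1 = 34
t = (x̄ - μ₀) / (s/√n) = (83.12 - 76) / (16.68/√35) = 2.525
p-value = 0.0164

Since p-value < α = 0.1, we reject H₀.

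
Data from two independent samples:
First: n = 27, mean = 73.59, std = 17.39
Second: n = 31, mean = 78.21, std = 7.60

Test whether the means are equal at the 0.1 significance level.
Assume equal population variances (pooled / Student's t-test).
Student's two-sample t-test (equal variances):
H₀: μ₁ = μ₂
H₁: μ₁ ≠ μ₂
df = n₁ + n₂ - 2 = 56
Pooled variance s_p² = [(n₁-1)s₁² + (n₂-1)s₂²] / (n₁ + n₂ - 2) = [(26)(17.39²) + (30)(7.60²)] / 56 = 171.3485
SE = √(s_p²(1/n₁ + 1/n₂)) = √(171.3485 × (1/27 + 1/31)) = 3.4458
t = (x̄₁ - x̄₂) / SE = (73.59 - 78.21) / 3.4458 = -4.62 / 3.4458 = -1.341
p-value = 0.1854

Since p-value > α = 0.1, we fail to reject H₀.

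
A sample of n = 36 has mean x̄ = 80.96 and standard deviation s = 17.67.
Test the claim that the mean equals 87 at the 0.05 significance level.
One-sample t-test:
H₀: μ = 87
H₁: μ ≠ 87
df = n - 1 = 35
t = (x̄ - μ₀) / (s/√n) = (80.96 - 87) / (17.67/√36) = -2.051
p-value = 0.0478

Since p-value < α = 0.05, we reject H₀.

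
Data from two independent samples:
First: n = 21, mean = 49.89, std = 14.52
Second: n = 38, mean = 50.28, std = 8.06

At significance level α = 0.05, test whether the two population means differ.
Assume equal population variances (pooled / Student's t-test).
Student's two-sample t-test (equal variances):
H₀: μ₁ = μ₂
H₁: μ₁ ≠ μ₂
df = n₁ + n₂ - 2 = 57
Pooled variance s_p² = [(n₁-1)s₁² + (n₂-1)s₂²] / (n₁ + n₂ - 2) = [(20)(14.52²) + (37)(8.06²)] / 57 = 116.1449
SE = √(s_p²(1/n₁ + 1/n₂)) = √(116.1449 × (1/21 + 1/38)) = 2.9304
t = (x̄₁ - x̄₂) / SE = (49.89 - 50.28) / 2.9304 = -0.39 / 2.9304 = -0.133
p-value = 0.8946

Since p-value > α = 0.05, we fail to reject H₀.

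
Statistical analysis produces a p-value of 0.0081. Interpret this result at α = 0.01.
Since p = 0.0081 < α = 0.01, reject H₀.
There is sufficient evidence to reject the null hypothesis; the result is statistically significant at the 0.01 level.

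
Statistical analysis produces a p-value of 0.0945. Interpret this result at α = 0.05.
Since p = 0.0945 > α = 0.05, fail to reject H₀.
There is insufficient evidence to reject the null hypothesis; the result is not statistically significant at the 0.05 level.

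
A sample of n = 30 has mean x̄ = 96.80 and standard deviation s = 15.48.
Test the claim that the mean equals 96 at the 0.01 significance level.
One-sample t-test:
H₀: μ = 96
H₁: μ ≠ 96
df = n - 1 = 29
t = (x̄ - μ₀) / (s/√n) = (96.80 - 96) / (15.48/√30) = 0.283
p-value = 0.7791

Since p-value > α = 0.01, we fail to reject H₀.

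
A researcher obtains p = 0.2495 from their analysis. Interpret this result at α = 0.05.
Since p = 0.2495 > α = 0.05, fail to reject H₀.
There is insufficient evidence to reject the null hypothesis; the result is not statistically significant at the 0.05 level.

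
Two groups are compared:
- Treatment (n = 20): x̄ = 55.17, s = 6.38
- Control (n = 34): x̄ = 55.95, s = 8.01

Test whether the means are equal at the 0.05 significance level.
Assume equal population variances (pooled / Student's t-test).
Student's two-sample t-test (equal variances):
H₀: μ₁ = μ₂
H₁: μ₁ ≠ μ₂
df = n₁ + n₂ - 2 = 52
Pooled variance s_p² = [(n₁-1)s₁² + (n₂-1)s₂²] / (n₁ + n₂ - 2) = [(19)(6.38²) + (33)(8.01²)] / 52 = 55.5897
SE = √(s_p²(1/n₁ + 1/n₂)) = √(55.5897 × (1/20 + 1/34)) = 2.1011
t = (x̄₁ - x̄₂) / SE = (55.17 - 55.95) / 2.1011 = -0.78 / 2.1011 = -0.371
p-value = 0.7120

Since p-value > α = 0.05, we fail to reject H₀.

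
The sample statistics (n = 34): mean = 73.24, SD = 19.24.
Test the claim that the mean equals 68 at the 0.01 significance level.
One-sample t-test:
H₀: μ = 68
H₁: μ ≠ 68
df = n - 1 = 33
t = (x̄ - μ₀) / (s/√n) = (73.24 - 68) / (19.24/√34) = 1.588
p-value = 0.1218

Since p-value > α = 0.01, we fail to reject H₀.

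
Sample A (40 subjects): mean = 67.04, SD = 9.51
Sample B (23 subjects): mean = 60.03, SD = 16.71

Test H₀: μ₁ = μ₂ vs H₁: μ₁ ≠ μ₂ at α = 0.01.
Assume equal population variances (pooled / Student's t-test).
Student's two-sample t-test (equal variances):
H₀: μ₁ = μ₂
H₁: μ₁ ≠ μ₂
df = n₁ + n₂ - 2 = 61
Pooled variance s_p² = [(n₁-1)s₁² + (n₂-1)s₂²] / (n₁ + n₂ - 2) = [(39)(9.51²) + (22)(16.71²)] / 61 = 158.5261
SE = √(s_p²(1/n₁ + 1/n₂)) = √(158.5261 × (1/40 + 1/23)) = 3.2948
t = (x̄₁ - x̄₂) / SE = (67.04 - 60.03) / 3.2948 = 7.01 / 3.2948 = 2.128
p-value = 0.0374

Since p-value > α = 0.01, we fail to reject H₀.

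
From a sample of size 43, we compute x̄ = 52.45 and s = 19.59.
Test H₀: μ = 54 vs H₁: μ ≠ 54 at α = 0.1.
One-sample t-test:
H₀: μ = 54
H₁: μ ≠ 54
df = n - 1 = 42
t = (x̄ - μ₀) / (s/√n) = (52.45 - 54) / (19.59/√43) = -0.519
p-value = 0.6066

Since p-value > α = 0.1, we fail to reject H₀.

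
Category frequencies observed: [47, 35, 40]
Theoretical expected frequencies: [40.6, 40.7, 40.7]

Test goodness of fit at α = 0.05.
Chi-square goodness of fit test:
H₀: observed counts match expected distribution
H₁: observed counts differ from expected distribution
df = k - 1 = 2
χ² = Σ(O - E)²/E
   = (47 - 40.6)²/40.6 + (35 - 40.7)²/40.7 + (40 - 40.7)²/40.7
   = 1.009 + 0.798 + 0.012
   = 1.82
p-value = 0.4027

Since p-value > α = 0.05, we fail to reject H₀.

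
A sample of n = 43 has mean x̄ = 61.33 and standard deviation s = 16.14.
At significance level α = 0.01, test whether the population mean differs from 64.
One-sample t-test:
H₀: μ = 64
H₁: μ ≠ 64
df = n - 1 = 42
t = (x̄ - μ₀) / (s/√n) = (61.33 - 64) / (16.14/√43) = -1.085
p-value = 0.2842

Since p-value > α = 0.01, we fail to reject H₀.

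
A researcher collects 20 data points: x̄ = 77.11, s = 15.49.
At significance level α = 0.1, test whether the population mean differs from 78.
One-sample t-test:
H₀: μ = 78
H₁: μ ≠ 78
df = n - 1 = 19
t = (x̄ - μ₀) / (s/√n) = (77.11 - 78) / (15.49/√20) = -0.257
p-value = 0.8000

Since p-value > α = 0.1, we fail to reject H₀.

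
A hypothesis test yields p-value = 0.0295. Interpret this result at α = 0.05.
Since p = 0.0295 < α = 0.05, reject H₀.
There is sufficient evidence to reject the null hypothesis; the result is statistically significant at the 0.05 level.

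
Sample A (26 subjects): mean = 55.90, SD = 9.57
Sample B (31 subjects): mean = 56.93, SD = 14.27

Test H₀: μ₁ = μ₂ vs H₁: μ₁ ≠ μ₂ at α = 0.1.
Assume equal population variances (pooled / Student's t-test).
Student's two-sample t-test (equal variances):
H₀: μ₁ = μ₂
H₁: μ₁ ≠ μ₂
df = n₁ + n₂ - 2 = 55
Pooled variance s_p² = [(n₁-1)s₁² + (n₂-1)s₂²] / (n₁ + n₂ - 2) = [(25)(9.57²) + (30)(14.27²)] / 55 = 152.7020
SE = √(s_p²(1/n₁ + 1/n₂)) = √(152.7020 × (1/26 + 1/31)) = 3.2862
t = (x̄₁ - x̄₂) / SE = (55.90 - 56.93) / 3.2862 = -1.03 / 3.2862 = -0.313
p-value = 0.7551

Since p-value > α = 0.1, we fail to reject H₀.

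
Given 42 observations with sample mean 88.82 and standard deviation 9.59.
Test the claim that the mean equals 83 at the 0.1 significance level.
One-sample t-test:
H₀: μ = 83
H₁: μ ≠ 83
df = n - 1 = 41
t = (x̄ - μ₀) / (s/√n) = (88.82 - 83) / (9.59/√42) = 3.933
p-value = 0.0003

Since p-value < α = 0.1, we reject H₀.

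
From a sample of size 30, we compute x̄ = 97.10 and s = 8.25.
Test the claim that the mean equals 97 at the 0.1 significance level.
One-sample t-test:
H₀: μ = 97
H₁: μ ≠ 97
df = n - 1 = 29
t = (x̄ - μ₀) / (s/√n) = (97.10 - 97) / (8.25/√30) = 0.066
p-value = 0.9475

Since p-value > α = 0.1, we fail to reject H₀.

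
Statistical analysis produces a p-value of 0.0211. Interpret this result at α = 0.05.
Since p = 0.0211 < α = 0.05, reject H₀.
There is sufficient evidence to reject the null hypothesis; the result is statistically significant at the 0.05 level.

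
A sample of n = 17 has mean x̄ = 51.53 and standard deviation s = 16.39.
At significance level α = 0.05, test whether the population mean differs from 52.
One-sample t-test:
H₀: μ = 52
H₁: μ ≠ 52
df = n - 1 = 16
t = (x̄ - μ₀) / (s/√n) = (51.53 - 52) / (16.39/√17) = -0.118
p-value = 0.9074

Since p-value > α = 0.05, we fail to reject H₀.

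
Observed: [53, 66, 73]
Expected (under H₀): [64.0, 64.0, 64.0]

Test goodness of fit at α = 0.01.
Chi-square goodness of fit test:
H₀: observed counts match expected distribution
H₁: observed counts differ from expected distribution
df = k - 1 = 2
χ² = Σ(O - E)²/E
   = (53 - 64.0)²/64.0 + (66 - 64.0)²/64.0 + (73 - 64.0)²/64.0
   = 1.891 + 0.062 + 1.266
   = 3.22
p-value = 0.2000

Since p-value > α = 0.01, we fail to reject H₀.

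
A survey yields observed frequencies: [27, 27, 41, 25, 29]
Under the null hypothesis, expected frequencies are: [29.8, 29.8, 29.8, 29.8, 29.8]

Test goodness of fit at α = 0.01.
Chi-square goodness of fit test:
H₀: observed counts match expected distribution
H₁: observed counts differ from expected distribution
df = k - 1 = 4
χ² = Σ(O - E)²/E
   = (27 - 29.8)²/29.8 + (27 - 29.8)²/29.8 + (41 - 29.8)²/29.8 + (25 - 29.8)²/29.8 + (29 - 29.8)²/29.8
   = 0.263 + 0.263 + 4.209 + 0.773 + 0.021
   = 5.53
p-value = 0.2371

Since p-value > α = 0.01, we fail to reject H₀.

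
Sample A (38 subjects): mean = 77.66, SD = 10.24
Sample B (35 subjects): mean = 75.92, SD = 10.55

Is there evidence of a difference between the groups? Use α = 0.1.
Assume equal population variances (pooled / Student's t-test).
Student's two-sample t-test (equal variances):
H₀: μ₁ = μ₂
H₁: μ₁ ≠ μ₂
df = n₁ + n₂ - 2 = 71
Pooled variance s_p² = [(n₁-1)s₁² + (n₂-1)s₂²] / (n₁ + n₂ - 2) = [(37)(10.24²) + (34)(10.55²)] / 71 = 107.9439
SE = √(s_p²(1/n₁ + 1/n₂)) = √(107.9439 × (1/38 + 1/35)) = 2.4341
t = (x̄₁ - x̄₂) / SE = (77.66 - 75.92) / 2.4341 = 1.74 / 2.4341 = 0.715
p-value = 0.4770

Since p-value > α = 0.1, we fail to reject H₀.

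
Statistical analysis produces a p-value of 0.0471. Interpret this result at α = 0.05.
Since p = 0.0471 < α = 0.05, reject H₀.
There is sufficient evidence to reject the null hypothesis; the result is statistically significant at the 0.05 level.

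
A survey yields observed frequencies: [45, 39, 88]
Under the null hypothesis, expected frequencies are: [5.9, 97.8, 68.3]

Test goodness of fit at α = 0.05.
Chi-square goodness of fit test:
H₀: observed counts match expected distribution
H₁: observed counts differ from expected distribution
df = k - 1 = 2
χ² = Σ(O - E)²/E
   = (45 - 5.9)²/5.9 + (39 - 97.8)²/97.8 + (88 - 68.3)²/68.3
   = 259.120 + 35.352 + 5.682
   = 300.15
p-value < 0.0001

Since p-value < α = 0.05, we reject H₀.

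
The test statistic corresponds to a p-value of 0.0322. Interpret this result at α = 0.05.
Since p = 0.0322 < α = 0.05, reject H₀.
There is sufficient evidence to reject the null hypothesis; the result is statistically significant at the 0.05 level.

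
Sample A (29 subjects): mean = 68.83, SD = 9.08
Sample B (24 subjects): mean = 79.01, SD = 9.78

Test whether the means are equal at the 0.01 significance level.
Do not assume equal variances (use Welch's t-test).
Welch's two-sample t-test:
H₀: μ₁ = μ₂
H₁: μ₁ ≠ μ₂
s₁²/n₁ = 9.08²/29 = 2.8430,  s₂²/n₂ = 9.78²/24 = 3.9853
SE = √(s₁²/n₁ + s₂²/n₂) = √(2.8430 + 3.9853) = 2.6131
df (Welch-Satterthwaite) = (s₁²/n₁ + s₂²/n₂)² / [(s₁²/n₁)²/(n₁-1) + (s₂²/n₂)²/(n₂-1)] ≈ 47.62
t = (x̄₁ - x̄₂) / SE = (68.83 - 79.01) / 2.6131 = -10.18 / 2.6131 = -3.896
p-value = 0.0003

Since p-value < α = 0.01, we reject H₀.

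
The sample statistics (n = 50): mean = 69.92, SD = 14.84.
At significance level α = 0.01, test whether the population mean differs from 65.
One-sample t-test:
H₀: μ = 65
H₁: μ ≠ 65
df = n - 1 = 49
t = (x̄ - μ₀) / (s/√n) = (69.92 - 65) / (14.84/√50) = 2.344
p-value = 0.0232

Since p-value > α = 0.01, we fail to reject H₀.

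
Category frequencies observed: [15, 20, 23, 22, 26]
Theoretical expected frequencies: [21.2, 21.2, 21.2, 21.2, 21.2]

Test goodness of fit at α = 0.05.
Chi-square goodness of fit test:
H₀: observed counts match expected distribution
H₁: observed counts differ from expected distribution
df = k - 1 = 4
χ² = Σ(O - E)²/E
   = (15 - 21.2)²/21.2 + (20 - 21.2)²/21.2 + (23 - 21.2)²/21.2 + (22 - 21.2)²/21.2 + (26 - 21.2)²/21.2
   = 1.813 + 0.068 + 0.153 + 0.030 + 1.087
   = 3.15
p-value = 0.5329

Since p-value > α = 0.05, we fail to reject H₀.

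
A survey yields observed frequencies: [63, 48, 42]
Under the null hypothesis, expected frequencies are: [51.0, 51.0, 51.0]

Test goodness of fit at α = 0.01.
Chi-square goodness of fit test:
H₀: observed counts match expected distribution
H₁: observed counts differ from expected distribution
df = k - 1 = 2
χ² = Σ(O - E)²/E
   = (63 - 51.0)²/51.0 + (48 - 51.0)²/51.0 + (42 - 51.0)²/51.0
   = 2.824 + 0.176 + 1.588
   = 4.59
p-value = 0.1009

Since p-value > α = 0.01, we fail to reject H₀.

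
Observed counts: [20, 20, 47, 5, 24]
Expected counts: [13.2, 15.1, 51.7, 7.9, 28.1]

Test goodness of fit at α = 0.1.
Chi-square goodness of fit test:
H₀: observed counts match expected distribution
H₁: observed counts differ from expected distribution
df = k - 1 = 4
χ² = Σ(O - E)²/E
   = (20 - 13.2)²/13.2 + (20 - 15.1)²/15.1 + (47 - 51.7)²/51.7 + (5 - 7.9)²/7.9 + (24 - 28.1)²/28.1
   = 3.503 + 1.590 + 0.427 + 1.065 + 0.598
   = 7.18
p-value = 0.1265

Since p-value > α = 0.1, we fail to reject H₀.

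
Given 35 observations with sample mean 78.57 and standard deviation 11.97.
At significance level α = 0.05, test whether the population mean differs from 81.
One-sample t-test:
H₀: μ = 81
H₁: μ ≠ 81
df = n - 1 = 34
t = (x̄ - μ₀) / (s/√n) = (78.57 - 81) / (11.97/√35) = -1.201
p-value = 0.2380

Since p-value > α = 0.05, we fail to reject H₀.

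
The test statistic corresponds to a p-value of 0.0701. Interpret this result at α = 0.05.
Since p = 0.0701 > α = 0.05, fail to reject H₀.
There is insufficient evidence to reject the null hypothesis; the result is not statistically significant at the 0.05 level.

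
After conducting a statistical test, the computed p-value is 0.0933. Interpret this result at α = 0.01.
Since p = 0.0933 > α = 0.01, fail to reject H₀.
There is insufficient evidence to reject the null hypothesis; the result is not statistically significant at the 0.01 level.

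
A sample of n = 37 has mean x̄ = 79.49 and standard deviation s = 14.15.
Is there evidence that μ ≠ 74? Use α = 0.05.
One-sample t-test:
H₀: μ = 74
H₁: μ ≠ 74
df = n - 1 = 36
t = (x̄ - μ₀) / (s/√n) = (79.49 - 74) / (14.15/√37) = 2.360
p-value = 0.0238

Since p-value < α = 0.05, we reject H₀.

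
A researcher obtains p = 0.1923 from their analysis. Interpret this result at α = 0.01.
Since p = 0.1923 > α = 0.01, fail to reject H₀.
There is insufficient evidence to reject the null hypothesis; the result is not statistically significant at the 0.01 level.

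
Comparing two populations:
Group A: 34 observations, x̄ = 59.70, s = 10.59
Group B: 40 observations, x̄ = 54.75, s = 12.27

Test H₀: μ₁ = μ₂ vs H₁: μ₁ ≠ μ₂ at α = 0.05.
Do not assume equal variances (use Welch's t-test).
Welch's two-sample t-test:
H₀: μ₁ = μ₂
H₁: μ₁ ≠ μ₂
s₁²/n₁ = 10.59²/34 = 3.2985,  s₂²/n₂ = 12.27²/40 = 3.7638
SE = √(s₁²/n₁ + s₂²/n₂) = √(3.2985 + 3.7638) = 2.6575
df (Welch-Satterthwaite) = (s₁²/n₁ + s₂²/n₂)² / [(s₁²/n₁)²/(n₁-1) + (s₂²/n₂)²/(n₂-1)] ≈ 71.98
t = (x̄₁ - x̄₂) / SE = (59.70 - 54.75) / 2.6575 = 4.95 / 2.6575 = 1.863
p-value = 0.0666

Since p-value > α = 0.05, we fail to reject H₀.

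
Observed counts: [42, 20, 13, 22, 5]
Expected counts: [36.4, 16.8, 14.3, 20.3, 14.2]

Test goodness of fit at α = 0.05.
Chi-square goodness of fit test:
H₀: observed counts match expected distribution
H₁: observed counts differ from expected distribution
df = k - 1 = 4
χ² = Σ(O - E)²/E
   = (42 - 36.4)²/36.4 + (20 - 16.8)²/16.8 + (13 - 14.3)²/14.3 + (22 - 20.3)²/20.3 + (5 - 14.2)²/14.2
   = 0.862 + 0.610 + 0.118 + 0.142 + 5.961
   = 7.69
p-value = 0.1035

Since p-value > α = 0.05, we fail to reject H₀.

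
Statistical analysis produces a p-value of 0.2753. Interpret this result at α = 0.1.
Since p = 0.2753 > α = 0.1, fail to reject H₀.
There is insufficient evidence to reject the null hypothesis; the result is not statistically significant at the 0.1 level.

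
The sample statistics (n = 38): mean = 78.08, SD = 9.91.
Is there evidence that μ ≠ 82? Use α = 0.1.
One-sample t-test:
H₀: μ = 82
H₁: μ ≠ 82
df = n - 1 = 37
t = (x̄ - μ₀) / (s/√n) = (78.08 - 82) / (9.91/√38) = -2.438
p-value = 0.0197

Since p-value < α = 0.1, we reject H₀.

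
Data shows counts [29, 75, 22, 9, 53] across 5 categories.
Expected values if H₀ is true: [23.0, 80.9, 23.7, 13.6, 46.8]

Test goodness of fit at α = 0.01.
Chi-square goodness of fit test:
H₀: observed counts match expected distribution
H₁: observed counts differ from expected distribution
df = k - 1 = 4
χ² = Σ(O - E)²/E
   = (29 - 23.0)²/23.0 + (75 - 80.9)²/80.9 + (22 - 23.7)²/23.7 + (9 - 13.6)²/13.6 + (53 - 46.8)²/46.8
   = 1.565 + 0.430 + 0.122 + 1.556 + 0.821
   = 4.49
p-value = 0.3432

Since p-value > α = 0.01, we fail to reject H₀.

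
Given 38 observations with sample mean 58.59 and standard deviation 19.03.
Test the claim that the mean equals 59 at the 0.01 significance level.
One-sample t-test:
H₀: μ = 59
H₁: μ ≠ 59
df = n - 1 = 37
t = (x̄ - μ₀) / (s/√n) = (58.59 - 59) / (19.03/√38) = -0.133
p-value = 0.8951

Since p-value > α = 0.01, we fail to reject H₀.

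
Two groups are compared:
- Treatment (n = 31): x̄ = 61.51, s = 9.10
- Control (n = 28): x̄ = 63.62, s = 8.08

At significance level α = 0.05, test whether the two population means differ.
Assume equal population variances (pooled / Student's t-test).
Student's two-sample t-test (equal variances):
H₀: μ₁ = μ₂
H₁: μ₁ ≠ μ₂
df = n₁ + n₂ - 2 = 57
Pooled variance s_p² = [(n₁-1)s₁² + (n₂-1)s₂²] / (n₁ + n₂ - 2) = [(30)(9.10²) + (27)(8.08²)] / 57 = 74.5093
SE = √(s_p²(1/n₁ + 1/n₂)) = √(74.5093 × (1/31 + 1/28)) = 2.2505
t = (x̄₁ - x̄₂) / SE = (61.51 - 63.62) / 2.2505 = -2.11 / 2.2505 = -0.938
p-value = 0.3524

Since p-value > α = 0.05, we fail to reject H₀.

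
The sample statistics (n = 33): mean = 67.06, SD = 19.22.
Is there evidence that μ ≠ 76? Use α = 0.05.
One-sample t-test:
H₀: μ = 76
H₁: μ ≠ 76
df = n - 1 = 32
t = (x̄ - μ₀) / (s/√n) = (67.06 - 76) / (19.22/√33) = -2.672
p-value = 0.0118

Since p-value < α = 0.05, we reject H₀.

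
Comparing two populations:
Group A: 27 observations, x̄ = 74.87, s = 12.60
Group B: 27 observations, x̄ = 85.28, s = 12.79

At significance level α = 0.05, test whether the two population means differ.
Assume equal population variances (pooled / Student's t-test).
Student's two-sample t-test (equal variances):
H₀: μ₁ = μ₂
H₁: μ₁ ≠ μ₂
df = n₁ + n₂ - 2 = 52
Pooled variance s_p² = [(n₁-1)s₁² + (n₂-1)s₂²] / (n₁ + n₂ - 2) = [(26)(12.60²) + (26)(12.79²)] / 52 = 161.1720
SE = √(s_p²(1/n₁ + 1/n₂)) = √(161.1720 × (1/27 + 1/27)) = 3.4552
t = (x̄₁ - x̄₂) / SE = (74.87 - 85.28) / 3.4552 = -10.41 / 3.4552 = -3.013
p-value = 0.0040

Since p-value < α = 0.05, we reject H₀.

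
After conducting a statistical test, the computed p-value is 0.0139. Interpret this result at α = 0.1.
Since p = 0.0139 < α = 0.1, reject H₀.
There is sufficient evidence to reject the null hypothesis; the result is statistically significant at the 0.1 level.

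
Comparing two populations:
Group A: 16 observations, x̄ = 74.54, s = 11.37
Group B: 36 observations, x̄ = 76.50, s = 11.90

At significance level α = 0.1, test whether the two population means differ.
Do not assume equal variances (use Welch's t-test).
Welch's two-sample t-test:
H₀: μ₁ = μ₂
H₁: μ₁ ≠ μ₂
s₁²/n₁ = 11.37²/16 = 8.0798,  s₂²/n₂ = 11.90²/36 = 3.9336
SE = √(s₁²/n₁ + s₂²/n₂) = √(8.0798 + 3.9336) = 3.4660
df (Welch-Satterthwaite) = (s₁²/n₁ + s₂²/n₂)² / [(s₁²/n₁)²/(n₁-1) + (s₂²/n₂)²/(n₂-1)] ≈ 30.10
t = (x̄₁ - x̄₂) / SE = (74.54 - 76.50) / 3.4660 = -1.96 / 3.4660 = -0.565
p-value = 0.5759

Since p-value > α = 0.1, we fail to reject H₀.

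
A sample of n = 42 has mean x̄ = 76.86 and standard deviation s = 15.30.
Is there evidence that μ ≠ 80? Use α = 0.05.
One-sample t-test:
H₀: μ = 80
H₁: μ ≠ 80
df = n - 1 = 41
t = (x̄ - μ₀) / (s/√n) = (76.86 - 80) / (15.30/√42) = -1.330
p-value = 0.1909

Since p-value > α = 0.05, we fail to reject H₀.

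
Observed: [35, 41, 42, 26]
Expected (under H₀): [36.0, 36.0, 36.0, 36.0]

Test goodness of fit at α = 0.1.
Chi-square goodness of fit test:
H₀: observed counts match expected distribution
H₁: observed counts differ from expected distribution
df = k - 1 = 3
χ² = Σ(O - E)²/E
   = (35 - 36.0)²/36.0 + (41 - 36.0)²/36.0 + (42 - 36.0)²/36.0 + (26 - 36.0)²/36.0
   = 0.028 + 0.694 + 1.000 + 2.778
   = 4.50
p-value = 0.2123

Since p-value > α = 0.1, we fail to reject H₀.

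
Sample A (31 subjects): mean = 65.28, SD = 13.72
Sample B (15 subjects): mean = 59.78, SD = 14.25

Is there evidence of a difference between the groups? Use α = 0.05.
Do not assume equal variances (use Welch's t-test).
Welch's two-sample t-test:
H₀: μ₁ = μ₂
H₁: μ₁ ≠ μ₂
s₁²/n₁ = 13.72²/31 = 6.0722,  s₂²/n₂ = 14.25²/15 = 13.5375
SE = √(s₁²/n₁ + s₂²/n₂) = √(6.0722 + 13.5375) = 4.4283
df (Welch-Satterthwaite) = (s₁²/n₁ + s₂²/n₂)² / [(s₁²/n₁)²/(n₁-1) + (s₂²/n₂)²/(n₂-1)] ≈ 26.85
t = (x̄₁ - x̄₂) / SE = (65.28 - 59.78) / 4.4283 = 5.50 / 4.4283 = 1.242
p-value = 0.2250

Since p-value > α = 0.05, we fail to reject H₀.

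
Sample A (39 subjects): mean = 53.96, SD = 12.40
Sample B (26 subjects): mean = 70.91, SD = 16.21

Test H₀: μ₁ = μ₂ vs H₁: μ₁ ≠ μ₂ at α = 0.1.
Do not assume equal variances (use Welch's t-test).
Welch's two-sample t-test:
H₀: μ₁ = μ₂
H₁: μ₁ ≠ μ₂
s₁²/n₁ = 12.40²/39 = 3.9426,  s₂²/n₂ = 16.21²/26 = 10.1063
SE = √(s₁²/n₁ + s₂²/n₂) = √(3.9426 + 10.1063) = 3.7482
df (Welch-Satterthwaite) = (s₁²/n₁ + s₂²/n₂)² / [(s₁²/n₁)²/(n₁-1) + (s₂²/n₂)²/(n₂-1)] ≈ 43.91
t = (x̄₁ - x̄₂) / SE = (53.96 - 70.91) / 3.7482 = -16.95 / 3.7482 = -4.522
p-value < 0.0001

Since p-value < α = 0.1, we reject H₀.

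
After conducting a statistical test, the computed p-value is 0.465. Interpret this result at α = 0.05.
Since p = 0.465 > α = 0.05, fail to reject H₀.
There is insufficient evidence to reject the null hypothesis; the result is not statistically significant at the 0.05 level.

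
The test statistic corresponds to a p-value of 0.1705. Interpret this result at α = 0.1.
Since p = 0.1705 > α = 0.1, fail to reject H₀.
There is insufficient evidence to reject the null hypothesis; the result is not statistically significant at the 0.1 level.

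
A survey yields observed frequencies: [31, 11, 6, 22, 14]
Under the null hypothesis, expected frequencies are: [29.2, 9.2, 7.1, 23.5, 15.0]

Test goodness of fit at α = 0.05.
Chi-square goodness of fit test:
H₀: observed counts match expected distribution
H₁: observed counts differ from expected distribution
df = k - 1 = 4
χ² = Σ(O - E)²/E
   = (31 - 29.2)²/29.2 + (11 - 9.2)²/9.2 + (6 - 7.1)²/7.1 + (22 - 23.5)²/23.5 + (14 - 15.0)²/15.0
   = 0.111 + 0.352 + 0.170 + 0.096 + 0.067
   = 0.80
p-value = 0.9390

Since p-value > α = 0.05, we fail to reject H₀.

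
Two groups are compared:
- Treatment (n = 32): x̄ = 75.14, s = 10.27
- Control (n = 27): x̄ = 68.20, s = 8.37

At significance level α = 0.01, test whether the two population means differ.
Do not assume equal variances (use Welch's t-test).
Welch's two-sample t-test:
H₀: μ₁ = μ₂
H₁: μ₁ ≠ μ₂
s₁²/n₁ = 10.27²/32 = 3.2960,  s₂²/n₂ = 8.37²/27 = 2.5947
SE = √(s₁²/n₁ + s₂²/n₂) = √(3.2960 + 2.5947) = 2.4271
df (Welch-Satterthwaite) = (s₁²/n₁ + s₂²/n₂)² / [(s₁²/n₁)²/(n₁-1) + (s₂²/n₂)²/(n₂-1)] ≈ 56.94
t = (x̄₁ - x̄₂) / SE = (75.14 - 68.20) / 2.4271 = 6.94 / 2.4271 = 2.859
p-value = 0.0059

Since p-value < α = 0.01, we reject H₀.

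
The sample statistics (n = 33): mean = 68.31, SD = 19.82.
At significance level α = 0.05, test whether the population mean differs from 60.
One-sample t-test:
H₀: μ = 60
H₁: μ ≠ 60
df = n - 1 = 32
t = (x̄ - μ₀) / (s/√n) = (68.31 - 60) / (19.82/√33) = 2.409
p-value = 0.0219

Since p-value < α = 0.05, we reject H₀.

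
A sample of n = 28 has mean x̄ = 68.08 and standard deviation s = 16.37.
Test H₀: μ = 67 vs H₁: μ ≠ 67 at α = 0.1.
One-sample t-test:
H₀: μ = 67
H₁: μ ≠ 67
df = n - 1 = 27
t = (x̄ - μ₀) / (s/√n) = (68.08 - 67) / (16.37/√28) = 0.349
p-value = 0.7297

Since p-value > α = 0.1, we fail to reject H₀.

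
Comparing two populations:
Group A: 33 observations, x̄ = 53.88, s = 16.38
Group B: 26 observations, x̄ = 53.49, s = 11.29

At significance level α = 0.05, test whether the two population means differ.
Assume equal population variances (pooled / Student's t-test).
Student's two-sample t-test (equal variances):
H₀: μ₁ = μ₂
H₁: μ₁ ≠ μ₂
df = n₁ + n₂ - 2 = 57
Pooled variance s_p² = [(n₁-1)s₁² + (n₂-1)s₂²] / (n₁ + n₂ - 2) = [(32)(16.38²) + (25)(11.29²)] / 57 = 206.5323
SE = √(s_p²(1/n₁ + 1/n₂)) = √(206.5323 × (1/33 + 1/26)) = 3.7686
t = (x̄₁ - x̄₂) / SE = (53.88 - 53.49) / 3.7686 = 0.39 / 3.7686 = 0.103
p-value = 0.9179

Since p-value > α = 0.05, we fail to reject H₀.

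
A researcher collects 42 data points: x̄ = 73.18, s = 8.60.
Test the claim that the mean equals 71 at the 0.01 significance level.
One-sample t-test:
H₀: μ = 71
H₁: μ ≠ 71
df = n - 1 = 41
t = (x̄ - μ₀) / (s/√n) = (73.18 - 71) / (8.60/√42) = 1.643
p-value = 0.1081

Since p-value > α = 0.01, we fail to reject H₀.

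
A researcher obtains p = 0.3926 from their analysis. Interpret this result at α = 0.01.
Since p = 0.3926 > α = 0.01, fail to reject H₀.
There is insufficient evidence to reject the null hypothesis; the result is not statistically significant at the 0.01 level.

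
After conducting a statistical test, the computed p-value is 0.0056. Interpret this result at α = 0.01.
Since p = 0.0056 < α = 0.01, reject H₀.
There is sufficient evidence to reject the null hypothesis; the result is statistically significant at the 0.01 level.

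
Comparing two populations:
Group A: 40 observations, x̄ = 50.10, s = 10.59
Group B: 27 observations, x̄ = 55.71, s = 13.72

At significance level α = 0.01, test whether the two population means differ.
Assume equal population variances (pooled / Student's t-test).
Student's two-sample t-test (equal variances):
H₀: μ₁ = μ₂
H₁: μ₁ ≠ μ₂
df = n₁ + n₂ - 2 = 65
Pooled variance s_p² = [(n₁-1)s₁² + (n₂-1)s₂²] / (n₁ + n₂ - 2) = [(39)(10.59²) + (26)(13.72²)] / 65 = 142.5842
SE = √(s_p²(1/n₁ + 1/n₂)) = √(142.5842 × (1/40 + 1/27)) = 2.9741
t = (x̄₁ - x̄₂) / SE = (50.10 - 55.71) / 2.9741 = -5.61 / 2.9741 = -1.886
p-value = 0.0637

Since p-value > α = 0.01, we fail to reject H₀.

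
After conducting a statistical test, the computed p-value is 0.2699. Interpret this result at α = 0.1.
Since p = 0.2699 > α = 0.1, fail to reject H₀.
There is insufficient evidence to reject the null hypothesis; the result is not statistically significant at the 0.1 level.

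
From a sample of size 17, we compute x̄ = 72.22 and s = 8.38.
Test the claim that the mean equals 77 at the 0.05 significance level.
One-sample t-test:
H₀: μ = 77
H₁: μ ≠ 77
df = n - 1 = 16
t = (x̄ - μ₀) / (s/√n) = (72.22 - 77) / (8.38/√17) = -2.352
p-value = 0.0318

Since p-value < α = 0.05, we reject H₀.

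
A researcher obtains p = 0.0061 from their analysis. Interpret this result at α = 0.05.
Since p = 0.0061 < α = 0.05, reject H₀.
There is sufficient evidence to reject the null hypothesis; the result is statistically significant at the 0.05 level.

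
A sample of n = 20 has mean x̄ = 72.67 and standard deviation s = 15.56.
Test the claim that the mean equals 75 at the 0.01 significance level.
One-sample t-test:
H₀: μ = 75
H₁: μ ≠ 75
df = n - 1 = 19
t = (x̄ - μ₀) / (s/√n) = (72.67 - 75) / (15.56/√20) = -0.670
p-value = 0.5111

Since p-value > α = 0.01, we fail to reject H₀.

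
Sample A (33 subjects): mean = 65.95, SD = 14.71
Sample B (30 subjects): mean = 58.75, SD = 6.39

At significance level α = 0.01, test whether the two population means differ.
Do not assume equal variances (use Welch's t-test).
Welch's two-sample t-test:
H₀: μ₁ = μ₂
H₁: μ₁ ≠ μ₂
s₁²/n₁ = 14.71²/33 = 6.5571,  s₂²/n₂ = 6.39²/30 = 1.3611
SE = √(s₁²/n₁ + s₂²/n₂) = √(6.5571 + 1.3611) = 2.8139
df (Welch-Satterthwaite) = (s₁²/n₁ + s₂²/n₂)² / [(s₁²/n₁)²/(n₁-1) + (s₂²/n₂)²/(n₂-1)] ≈ 44.55
t = (x̄₁ - x̄₂) / SE = (65.95 - 58.75) / 2.8139 = 7.20 / 2.8139 = 2.559
p-value = 0.0140

Since p-value > α = 0.01, we fail to reject H₀.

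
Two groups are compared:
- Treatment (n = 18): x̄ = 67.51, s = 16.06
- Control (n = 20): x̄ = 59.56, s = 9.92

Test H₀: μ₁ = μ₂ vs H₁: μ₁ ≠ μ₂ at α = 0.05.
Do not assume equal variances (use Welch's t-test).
Welch's two-sample t-test:
H₀: μ₁ = μ₂
H₁: μ₁ ≠ μ₂
s₁²/n₁ = 16.06²/18 = 14.3291,  s₂²/n₂ = 9.92²/20 = 4.9203
SE = √(s₁²/n₁ + s₂²/n₂) = √(14.3291 + 4.9203) = 4.3874
df (Welch-Satterthwaite) = (s₁²/n₁ + s₂²/n₂)² / [(s₁²/n₁)²/(n₁-1) + (s₂²/n₂)²/(n₂-1)] ≈ 27.75
t = (x̄₁ - x̄₂) / SE = (67.51 - 59.56) / 4.3874 = 7.95 / 4.3874 = 1.812
p-value = 0.0808

Since p-value > α = 0.05, we fail to reject H₀.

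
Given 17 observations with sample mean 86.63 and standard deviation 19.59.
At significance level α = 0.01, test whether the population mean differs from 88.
One-sample t-test:
H₀: μ = 88
H₁: μ ≠ 88
df = n - 1 = 16
t = (x̄ - μ₀) / (s/√n) = (86.63 - 88) / (19.59/√17) = -0.288
p-value = 0.7768

Since p-value > α = 0.01, we fail to reject H₀.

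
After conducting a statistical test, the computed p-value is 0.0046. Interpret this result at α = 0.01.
Since p = 0.0046 < α = 0.01, reject H₀.
There is sufficient evidence to reject the null hypothesis; the result is statistically significant at the 0.01 level.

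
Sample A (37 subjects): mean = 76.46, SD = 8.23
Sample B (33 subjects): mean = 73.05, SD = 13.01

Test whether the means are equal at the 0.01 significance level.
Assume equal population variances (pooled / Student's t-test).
Student's two-sample t-test (equal variances):
H₀: μ₁ = μ₂
H₁: μ₁ ≠ μ₂
df = n₁ + n₂ - 2 = 68
Pooled variance s_p² = [(n₁-1)s₁² + (n₂-1)s₂²] / (n₁ + n₂ - 2) = [(36)(8.23²) + (32)(13.01²)] / 68 = 115.5104
SE = √(s_p²(1/n₁ + 1/n₂)) = √(115.5104 × (1/37 + 1/33)) = 2.5734
t = (x̄₁ - x̄₂) / SE = (76.46 - 73.05) / 2.5734 = 3.41 / 2.5734 = 1.325
p-value = 0.1896

Since p-value > α = 0.01, we fail to reject H₀.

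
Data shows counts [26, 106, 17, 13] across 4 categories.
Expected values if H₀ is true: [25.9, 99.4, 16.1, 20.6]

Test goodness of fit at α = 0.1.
Chi-square goodness of fit test:
H₀: observed counts match expected distribution
H₁: observed counts differ from expected distribution
df = k - 1 = 3
χ² = Σ(O - E)²/E
   = (26 - 25.9)²/25.9 + (106 - 99.4)²/99.4 + (17 - 16.1)²/16.1 + (13 - 20.6)²/20.6
   = 0.000 + 0.438 + 0.050 + 2.804
   = 3.29
p-value = 0.3486

Since p-value > α = 0.1, we fail to reject H₀.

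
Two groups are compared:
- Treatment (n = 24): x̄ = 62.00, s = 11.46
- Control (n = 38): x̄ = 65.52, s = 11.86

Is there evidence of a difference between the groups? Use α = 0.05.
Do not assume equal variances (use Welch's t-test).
Welch's two-sample t-test:
H₀: μ₁ = μ₂
H₁: μ₁ ≠ μ₂
s₁²/n₁ = 11.46²/24 = 5.4722,  s₂²/n₂ = 11.86²/38 = 3.7016
SE = √(s₁²/n₁ + s₂²/n₂) = √(5.4722 + 3.7016) = 3.0288
df (Welch-Satterthwaite) = (s₁²/n₁ + s₂²/n₂)² / [(s₁²/n₁)²/(n₁-1) + (s₂²/n₂)²/(n₂-1)] ≈ 50.33
t = (x̄₁ - x̄₂) / SE = (62.00 - 65.52) / 3.0288 = -3.52 / 3.0288 = -1.162
p-value = 0.2506

Since p-value > α = 0.05, we fail to reject H₀.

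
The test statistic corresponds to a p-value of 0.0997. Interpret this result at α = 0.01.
Since p = 0.0997 > α = 0.01, fail to reject H₀.
There is insufficient evidence to reject the null hypothesis; the result is not statistically significant at the 0.01 level.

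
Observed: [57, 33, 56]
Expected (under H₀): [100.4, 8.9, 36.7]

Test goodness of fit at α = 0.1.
Chi-square goodness of fit test:
H₀: observed counts match expected distribution
H₁: observed counts differ from expected distribution
df = k - 1 = 2
χ² = Σ(O - E)²/E
   = (57 - 100.4)²/100.4 + (33 - 8.9)²/8.9 + (56 - 36.7)²/36.7
   = 18.761 + 65.260 + 10.150
   = 94.17
p-value < 0.0001

Since p-value < α = 0.1, we reject H₀.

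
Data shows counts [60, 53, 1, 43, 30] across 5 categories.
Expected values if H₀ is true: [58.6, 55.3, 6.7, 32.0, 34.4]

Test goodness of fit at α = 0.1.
Chi-square goodness of fit test:
H₀: observed counts match expected distribution
H₁: observed counts differ from expected distribution
df = k - 1 = 4
χ² = Σ(O - E)²/E
   = (60 - 58.6)²/58.6 + (53 - 55.3)²/55.3 + (1 - 6.7)²/6.7 + (43 - 32.0)²/32.0 + (30 - 34.4)²/34.4
   = 0.033 + 0.096 + 4.849 + 3.781 + 0.563
   = 9.32
p-value = 0.0535

Since p-value < α = 0.1, we reject H₀.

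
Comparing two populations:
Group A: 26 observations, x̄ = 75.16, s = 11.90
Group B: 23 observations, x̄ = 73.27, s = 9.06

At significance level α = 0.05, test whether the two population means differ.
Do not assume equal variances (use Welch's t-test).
Welch's two-sample t-test:
H₀: μ₁ = μ₂
H₁: μ₁ ≠ μ₂
s₁²/n₁ = 11.90²/26 = 5.4465,  s₂²/n₂ = 9.06²/23 = 3.5689
SE = √(s₁²/n₁ + s₂²/n₂) = √(5.4465 + 3.5689) = 3.0026
df (Welch-Satterthwaite) = (s₁²/n₁ + s₂²/n₂)² / [(s₁²/n₁)²/(n₁-1) + (s₂²/n₂)²/(n₂-1)] ≈ 46.04
t = (x̄₁ - x̄₂) / SE = (75.16 - 73.27) / 3.0026 = 1.89 / 3.0026 = 0.629
p-value = 0.5322

Since p-value > α = 0.05, we fail to reject H₀.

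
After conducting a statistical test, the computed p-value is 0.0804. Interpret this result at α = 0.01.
Since p = 0.0804 > α = 0.01, fail to reject H₀.
There is insufficient evidence to reject the null hypothesis; the result is not statistically significant at the 0.01 level.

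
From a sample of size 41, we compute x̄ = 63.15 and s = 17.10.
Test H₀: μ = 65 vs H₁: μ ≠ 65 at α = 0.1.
One-sample t-test:
H₀: μ = 65
H₁: μ ≠ 65
df = n - 1 = 40
t = (x̄ - μ₀) / (s/√n) = (63.15 - 65) / (17.10/√41) = -0.693
p-value = 0.4925

Since p-value > α = 0.1, we fail to reject H₀.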